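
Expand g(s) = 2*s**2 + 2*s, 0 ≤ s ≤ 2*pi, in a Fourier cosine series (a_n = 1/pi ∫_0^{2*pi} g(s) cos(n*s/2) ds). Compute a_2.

a_2 = 1/pi ∫_0^{2*pi} (2*s**2 + 2*s) cos(s) ds.
Integrating by parts twice (tabular method), an antiderivative of (2*s**2 + 2*s) cos(s) is 2*s**2*sin(s) + 2*s*sin(s) + 4*s*cos(s) - 4*sin(s) + 2*cos(s); evaluating from 0 to 2*pi: ∫_{0}^{2*pi} (2*s**2 + 2*s) cos(s) ds = (2 + 8*pi) - (2) = 8*pi.
Hence a_2 = (1/pi)·(8*pi) = 8.

8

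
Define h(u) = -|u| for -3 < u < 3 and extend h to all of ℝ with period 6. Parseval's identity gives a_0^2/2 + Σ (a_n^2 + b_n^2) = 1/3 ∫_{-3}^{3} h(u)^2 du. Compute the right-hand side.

1/3 ∫_{-3}^{3} h(u)^2 du = 1/3 · (18) = 6.

6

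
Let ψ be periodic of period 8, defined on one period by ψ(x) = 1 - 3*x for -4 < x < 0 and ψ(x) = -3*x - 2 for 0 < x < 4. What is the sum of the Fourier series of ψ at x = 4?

At x = 4 the one-sided limits are ψ(4^-) = -14 and ψ(4^+) = 13.
By Dirichlet's theorem the series converges to their average, [(-14) + (13)]/2 = -1/2.

-1/2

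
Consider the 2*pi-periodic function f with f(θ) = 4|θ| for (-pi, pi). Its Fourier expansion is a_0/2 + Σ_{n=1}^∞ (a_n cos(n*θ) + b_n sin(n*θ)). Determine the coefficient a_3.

a_3 = 1/pi ∫_{-pi}^{pi} f(θ) cos(3*θ) dθ.
f is even and cos(3*θ) is even, so the integrand is even and a_3 = 2/pi ∫_0^{pi} f(θ) cos(3*θ) dθ.
Integrating by parts (boundary term plus one more integral), an antiderivative of (4*θ) cos(3*θ) is 4*θ*sin(3*θ)/3 + 4*cos(3*θ)/9; evaluating from 0 to pi: ∫_{0}^{pi} (4*θ) cos(3*θ) dθ = (-4/9) - (4/9) = -8/9.
Hence a_3 = (2/pi)·(-8/9) = -16/(9*pi).

-16/(9*pi)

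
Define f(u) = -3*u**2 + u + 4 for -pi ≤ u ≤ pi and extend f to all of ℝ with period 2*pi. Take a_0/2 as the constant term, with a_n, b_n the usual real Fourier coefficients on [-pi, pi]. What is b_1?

b_1 = 1/pi ∫_{-pi}^{pi} f(u) sin(u) du.
Integrating by parts twice (tabular method), an antiderivative of (-3*u**2 + u + 4) sin(u) is 3*u**2*cos(u) - 6*u*sin(u) - u*cos(u) + sin(u) - 10*cos(u); evaluating from -pi to pi: ∫_{-pi}^{pi} (-3*u**2 + u + 4) sin(u) du = (-3*pi**2 + pi + 10) - (-3*pi**2 - pi + 10) = 2*pi.
Hence b_1 = (1/pi)·(2*pi) = 2.

2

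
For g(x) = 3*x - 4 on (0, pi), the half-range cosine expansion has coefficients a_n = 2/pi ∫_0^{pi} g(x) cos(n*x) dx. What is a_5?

-12/(25*pi)

a_5 = 2/pi ∫_0^{pi} (3*x - 4) cos(5*x) dx.
Integrating by parts (boundary term plus one more integral), an antiderivative of (3*x - 4) cos(5*x) is 3*x*sin(5*x)/5 - 4*sin(5*x)/5 + 3*cos(5*x)/25; evaluating from 0 to pi: ∫_{0}^{pi} (3*x - 4) cos(5*x) dx = (-3/25) - (3/25) = -6/25.
Hence a_5 = (2/pi)·(-6/25) = -12/(25*pi).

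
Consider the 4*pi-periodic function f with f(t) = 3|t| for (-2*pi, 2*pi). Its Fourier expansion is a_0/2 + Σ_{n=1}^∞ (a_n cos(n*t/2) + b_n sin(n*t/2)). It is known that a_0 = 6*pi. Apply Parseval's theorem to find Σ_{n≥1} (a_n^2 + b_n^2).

6*pi**2

Parseval: a_0^2/2 + Σ_{n≥1} (a_n^2+b_n^2) = (1/(2*pi)) ∫_{-2*pi}^{2*pi} f(t)^2 dt = 24*pi**2.
Subtract a_0^2/2 = 18*pi**2: Σ (a_n^2+b_n^2) = 6*pi**2.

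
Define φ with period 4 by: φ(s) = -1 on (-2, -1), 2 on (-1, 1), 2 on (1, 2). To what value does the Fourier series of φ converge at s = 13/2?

s = 13/2 differs from s = -3/2 by 2 full period(s), and the series is 4-periodic.
φ is continuous at s = -3/2 with value -1, so the series converges to -1 there.

-1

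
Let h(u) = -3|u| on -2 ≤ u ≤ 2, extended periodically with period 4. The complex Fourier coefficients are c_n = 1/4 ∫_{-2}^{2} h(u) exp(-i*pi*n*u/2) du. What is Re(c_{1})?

12/pi**2

Since h is real-valued, Re(c_{1}) = 1/4 ∫_{-2}^{2} h(u) cos(pi*u/2) du = a_{1}/2.
h is even and cos(pi*u/2) is even, so the integrand is even: ∫_{-2}^{2} h(u) cos(pi*u/2) du = 2∫_0^{2} h(u) cos(pi*u/2) du.
Integrating by parts (boundary term plus one more integral), an antiderivative of (-3*u) cos(pi*u/2) is -6*u*sin(pi*u/2)/pi - 12*cos(pi*u/2)/pi**2; evaluating from 0 to 2: ∫_{0}^{2} (-3*u) cos(pi*u/2) du = (12/pi**2) - (-12/pi**2) = 24/pi**2.
So ∫_{-2}^{2} h(u) cos(pi*u/2) du = 48/pi**2.
Hence Re(c_{1}) = (1/4)·(48/pi**2) = 12/pi**2.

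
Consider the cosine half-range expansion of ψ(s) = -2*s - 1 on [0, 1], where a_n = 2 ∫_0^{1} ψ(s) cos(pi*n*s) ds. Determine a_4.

a_4 = 2 ∫_0^{1} (-2*s - 1) cos(4*pi*s) ds.
Integrating by parts (boundary term plus one more integral), an antiderivative of (-2*s - 1) cos(4*pi*s) is -s*sin(4*pi*s)/(2*pi) - sin(4*pi*s)/(4*pi) - cos(4*pi*s)/(8*pi**2); evaluating from 0 to 1: ∫_{0}^{1} (-2*s - 1) cos(4*pi*s) ds = (-1/(8*pi**2)) - (-1/(8*pi**2)) = 0.
Hence a_4 = 2·(0) = 0.

0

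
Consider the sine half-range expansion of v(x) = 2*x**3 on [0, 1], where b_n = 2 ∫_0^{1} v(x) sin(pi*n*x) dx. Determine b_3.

b_3 = 2 ∫_0^{1} (2*x**3) sin(3*pi*x) dx.
Integrating by parts three times (tabular method), an antiderivative of (2*x**3) sin(3*pi*x) is -2*x**3*cos(3*pi*x)/(3*pi) + 2*x**2*sin(3*pi*x)/(3*pi**2) + 4*x*cos(3*pi*x)/(9*pi**3) - 4*sin(3*pi*x)/(27*pi**4); evaluating from 0 to 1: ∫_{0}^{1} (2*x**3) sin(3*pi*x) dx = (2*(-2 + 3*pi**2)/(9*pi**3)) - (0) = 2*(-2 + 3*pi**2)/(9*pi**3).
Hence b_3 = 2·(2*(-2 + 3*pi**2)/(9*pi**3)) = 4*(-2 + 3*pi**2)/(9*pi**3).

4*(-2 + 3*pi**2)/(9*pi**3)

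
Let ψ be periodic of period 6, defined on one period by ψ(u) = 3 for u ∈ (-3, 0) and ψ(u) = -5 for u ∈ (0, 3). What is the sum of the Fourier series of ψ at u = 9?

-1

u = 9 differs from u = 3 by 1 full period(s), and the series is 6-periodic.
At u = 3 the one-sided limits are ψ(3^-) = -5 and ψ(3^+) = 3.
By Dirichlet's theorem the series converges to their average, [(-5) + (3)]/2 = -1.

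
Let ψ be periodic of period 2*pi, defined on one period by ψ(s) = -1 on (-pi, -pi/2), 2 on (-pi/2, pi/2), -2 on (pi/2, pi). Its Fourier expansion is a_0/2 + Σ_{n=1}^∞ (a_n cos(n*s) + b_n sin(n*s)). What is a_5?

7/(5*pi)

a_5 = 1/pi ∫_{-pi}^{pi} ψ(s) cos(5*s) ds.
Split the integral at the breakpoints.
Directly, an antiderivative of (-1) cos(5*s) is -sin(5*s)/5; evaluating from -pi to -pi/2: ∫_{-pi}^{-pi/2} (-1) cos(5*s) ds = (1/5) - (0) = 1/5.
Directly, an antiderivative of (2) cos(5*s) is 2*sin(5*s)/5; evaluating from -pi/2 to pi/2: ∫_{-pi/2}^{pi/2} (2) cos(5*s) ds = (2/5) - (-2/5) = 4/5.
Directly, an antiderivative of (-2) cos(5*s) is -2*sin(5*s)/5; evaluating from pi/2 to pi: ∫_{pi/2}^{pi} (-2) cos(5*s) ds = (0) - (-2/5) = 2/5.
Summing the pieces and multiplying by (1/pi) gives a_5 = 7/(5*pi).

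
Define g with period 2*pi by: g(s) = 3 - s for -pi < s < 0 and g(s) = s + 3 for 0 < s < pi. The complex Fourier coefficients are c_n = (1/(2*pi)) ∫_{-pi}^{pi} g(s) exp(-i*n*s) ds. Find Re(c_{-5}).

Since g is real-valued, Re(c_{-5}) = (1/(2*pi)) ∫_{-pi}^{pi} g(s) cos(-5*s) ds = a_{5}/2.
g is even and cos(-5*s) is even, so the integrand is even: ∫_{-pi}^{pi} g(s) cos(-5*s) ds = 2∫_0^{pi} g(s) cos(-5*s) ds.
Integrating by parts (boundary term plus one more integral), an antiderivative of (s + 3) cos(-5*s) is s*sin(5*s)/5 + 3*sin(5*s)/5 + cos(5*s)/25; evaluating from 0 to pi: ∫_{0}^{pi} (s + 3) cos(-5*s) ds = (-1/25) - (1/25) = -2/25.
So ∫_{-pi}^{pi} g(s) cos(-5*s) ds = -4/25.
Hence Re(c_{-5}) = (1/(2*pi))·(-4/25) = -2/(25*pi).

-2/(25*pi)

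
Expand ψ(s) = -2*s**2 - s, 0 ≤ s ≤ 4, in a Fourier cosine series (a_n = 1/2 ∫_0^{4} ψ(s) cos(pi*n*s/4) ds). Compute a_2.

-32/pi**2

a_2 = 1/2 ∫_0^{4} (-2*s**2 - s) cos(pi*s/2) ds.
Integrating by parts twice (tabular method), an antiderivative of (-2*s**2 - s) cos(pi*s/2) is -4*s**2*sin(pi*s/2)/pi - 2*s*sin(pi*s/2)/pi - 16*s*cos(pi*s/2)/pi**2 + 32*sin(pi*s/2)/pi**3 - 4*cos(pi*s/2)/pi**2; evaluating from 0 to 4: ∫_{0}^{4} (-2*s**2 - s) cos(pi*s/2) ds = (-68/pi**2) - (-4/pi**2) = -64/pi**2.
Hence a_2 = (1/2)·(-64/pi**2) = -32/pi**2.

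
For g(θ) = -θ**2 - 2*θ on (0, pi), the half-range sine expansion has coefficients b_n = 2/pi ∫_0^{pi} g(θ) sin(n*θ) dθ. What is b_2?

2 + pi

b_2 = 2/pi ∫_0^{pi} (-θ**2 - 2*θ) sin(2*θ) dθ.
Integrating by parts twice (tabular method), an antiderivative of (-θ**2 - 2*θ) sin(2*θ) is θ**2*cos(2*θ)/2 - θ*sin(2*θ)/2 + θ*cos(2*θ) - sin(2*θ)/2 - cos(2*θ)/4; evaluating from 0 to pi: ∫_{0}^{pi} (-θ**2 - 2*θ) sin(2*θ) dθ = (-1/4 + pi + pi**2/2) - (-1/4) = pi*(2 + pi)/2.
Hence b_2 = (2/pi)·(pi*(2 + pi)/2) = 2 + pi.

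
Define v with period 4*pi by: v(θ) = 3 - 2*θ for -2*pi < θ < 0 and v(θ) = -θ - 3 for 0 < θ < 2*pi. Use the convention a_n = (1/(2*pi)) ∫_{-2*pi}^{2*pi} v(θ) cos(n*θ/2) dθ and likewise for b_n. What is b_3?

b_3 = (1/(2*pi)) ∫_{-2*pi}^{2*pi} v(θ) sin(3*θ/2) dθ.
Split the integral at the breakpoints.
Integrating by parts (boundary term plus one more integral), an antiderivative of (3 - 2*θ) sin(3*θ/2) is 4*θ*cos(3*θ/2)/3 - 8*sin(3*θ/2)/9 - 2*cos(3*θ/2); evaluating from -2*pi to 0: ∫_{-2*pi}^{0} (3 - 2*θ) sin(3*θ/2) dθ = (-2) - (2 + 8*pi/3) = -8*pi/3 - 4.
Integrating by parts (boundary term plus one more integral), an antiderivative of (-θ - 3) sin(3*θ/2) is 2*θ*cos(3*θ/2)/3 - 4*sin(3*θ/2)/9 + 2*cos(3*θ/2); evaluating from 0 to 2*pi: ∫_{0}^{2*pi} (-θ - 3) sin(3*θ/2) dθ = (-4*pi/3 - 2) - (2) = -4*pi/3 - 4.
Summing the pieces and multiplying by (1/(2*pi)) gives b_3 = -2 - 4/pi.

-2 - 4/pi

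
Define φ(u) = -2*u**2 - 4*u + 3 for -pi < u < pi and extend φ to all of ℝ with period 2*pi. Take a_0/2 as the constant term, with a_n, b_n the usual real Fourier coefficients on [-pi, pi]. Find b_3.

b_3 = 1/pi ∫_{-pi}^{pi} φ(u) sin(3*u) du.
Integrating by parts twice (tabular method), an antiderivative of (-2*u**2 - 4*u + 3) sin(3*u) is 2*u**2*cos(3*u)/3 - 4*u*sin(3*u)/9 + 4*u*cos(3*u)/3 - 4*sin(3*u)/9 - 31*cos(3*u)/27; evaluating from -pi to pi: ∫_{-pi}^{pi} (-2*u**2 - 4*u + 3) sin(3*u) du = (-2*pi**2/3 - 4*pi/3 + 31/27) - (-2*pi**2/3 + 31/27 + 4*pi/3) = -8*pi/3.
Hence b_3 = (1/pi)·(-8*pi/3) = -8/3.

-8/3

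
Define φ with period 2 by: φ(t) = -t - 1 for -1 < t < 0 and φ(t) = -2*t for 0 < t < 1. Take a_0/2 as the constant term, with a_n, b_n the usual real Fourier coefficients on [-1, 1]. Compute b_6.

1/(2*pi)

b_6 = ∫_{-1}^{1} φ(t) sin(6*pi*t) dt.
Split the integral at the breakpoints.
Integrating by parts (boundary term plus one more integral), an antiderivative of (-t - 1) sin(6*pi*t) is t*cos(6*pi*t)/(6*pi) - sin(6*pi*t)/(36*pi**2) + cos(6*pi*t)/(6*pi); evaluating from -1 to 0: ∫_{-1}^{0} (-t - 1) sin(6*pi*t) dt = (1/(6*pi)) - (0) = 1/(6*pi).
Integrating by parts (boundary term plus one more integral), an antiderivative of (-2*t) sin(6*pi*t) is t*cos(6*pi*t)/(3*pi) - sin(6*pi*t)/(18*pi**2); evaluating from 0 to 1: ∫_{0}^{1} (-2*t) sin(6*pi*t) dt = (1/(3*pi)) - (0) = 1/(3*pi).
Summing the pieces gives b_6 = 1/(2*pi).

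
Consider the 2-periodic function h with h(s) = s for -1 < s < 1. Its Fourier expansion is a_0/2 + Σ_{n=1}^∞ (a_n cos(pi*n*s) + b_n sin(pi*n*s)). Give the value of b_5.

b_5 = ∫_{-1}^{1} h(s) sin(5*pi*s) ds.
h is odd and sin(5*pi*s) is odd, so the integrand is even and b_5 = 2 ∫_0^{1} h(s) sin(5*pi*s) ds.
Integrating by parts (boundary term plus one more integral), an antiderivative of (s) sin(5*pi*s) is -s*cos(5*pi*s)/(5*pi) + sin(5*pi*s)/(25*pi**2); evaluating from 0 to 1: ∫_{0}^{1} (s) sin(5*pi*s) ds = (1/(5*pi)) - (0) = 1/(5*pi).
Hence b_5 = 2·(1/(5*pi)) = 2/(5*pi).

2/(5*pi)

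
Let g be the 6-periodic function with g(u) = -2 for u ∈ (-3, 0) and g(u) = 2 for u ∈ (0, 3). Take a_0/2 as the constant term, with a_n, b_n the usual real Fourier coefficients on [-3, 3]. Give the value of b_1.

8/pi

b_1 = 1/3 ∫_{-3}^{3} g(u) sin(pi*u/3) du.
g is odd and sin(pi*u/3) is odd, so the integrand is even and b_1 = 2/3 ∫_0^{3} g(u) sin(pi*u/3) du.
Directly, an antiderivative of (2) sin(pi*u/3) is -6*cos(pi*u/3)/pi; evaluating from 0 to 3: ∫_{0}^{3} (2) sin(pi*u/3) du = (6/pi) - (-6/pi) = 12/pi.
Hence b_1 = (2/3)·(12/pi) = 8/pi.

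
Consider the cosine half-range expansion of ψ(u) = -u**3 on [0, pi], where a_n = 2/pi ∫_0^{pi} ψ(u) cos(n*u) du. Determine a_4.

-3*pi/8

a_4 = 2/pi ∫_0^{pi} (-u**3) cos(4*u) du.
Integrating by parts three times (tabular method), an antiderivative of (-u**3) cos(4*u) is -u**3*sin(4*u)/4 - 3*u**2*cos(4*u)/16 + 3*u*sin(4*u)/32 + 3*cos(4*u)/128; evaluating from 0 to pi: ∫_{0}^{pi} (-u**3) cos(4*u) du = (3/128 - 3*pi**2/16) - (3/128) = -3*pi**2/16.
Hence a_4 = (2/pi)·(-3*pi**2/16) = -3*pi/8.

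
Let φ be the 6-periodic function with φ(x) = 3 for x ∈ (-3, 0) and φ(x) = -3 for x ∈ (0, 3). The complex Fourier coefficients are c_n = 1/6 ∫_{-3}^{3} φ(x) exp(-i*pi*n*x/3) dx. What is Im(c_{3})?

Since φ is real-valued, Im(c_{3}) = -1/6 ∫_{-3}^{3} φ(x) sin(pi*x) dx = -b_{3}/2.
φ is odd and sin(pi*x) is odd, so the integrand is even: ∫_{-3}^{3} φ(x) sin(pi*x) dx = 2∫_0^{3} φ(x) sin(pi*x) dx.
Directly, an antiderivative of (-3) sin(pi*x) is 3*cos(pi*x)/pi; evaluating from 0 to 3: ∫_{0}^{3} (-3) sin(pi*x) dx = (-3/pi) - (3/pi) = -6/pi.
So ∫_{-3}^{3} φ(x) sin(pi*x) dx = -12/pi.
Hence Im(c_{3}) = (-1/6)·(-12/pi) = 2/pi.

2/pi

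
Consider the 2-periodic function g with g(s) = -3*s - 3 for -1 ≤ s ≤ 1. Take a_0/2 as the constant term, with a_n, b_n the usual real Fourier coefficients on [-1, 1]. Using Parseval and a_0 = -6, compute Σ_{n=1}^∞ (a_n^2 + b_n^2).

6

Parseval: a_0^2/2 + Σ_{n≥1} (a_n^2+b_n^2) = ∫_{-1}^{1} g(s)^2 ds = 24.
Subtract a_0^2/2 = 18: Σ (a_n^2+b_n^2) = 6.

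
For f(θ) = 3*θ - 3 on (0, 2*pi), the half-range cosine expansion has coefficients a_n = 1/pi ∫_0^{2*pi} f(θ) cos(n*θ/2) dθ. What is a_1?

a_1 = 1/pi ∫_0^{2*pi} (3*θ - 3) cos(θ/2) dθ.
Integrating by parts (boundary term plus one more integral), an antiderivative of (3*θ - 3) cos(θ/2) is 6*θ*sin(θ/2) - 6*sin(θ/2) + 12*cos(θ/2); evaluating from 0 to 2*pi: ∫_{0}^{2*pi} (3*θ - 3) cos(θ/2) dθ = (-12) - (12) = -24.
Hence a_1 = (1/pi)·(-24) = -24/pi.

-24/pi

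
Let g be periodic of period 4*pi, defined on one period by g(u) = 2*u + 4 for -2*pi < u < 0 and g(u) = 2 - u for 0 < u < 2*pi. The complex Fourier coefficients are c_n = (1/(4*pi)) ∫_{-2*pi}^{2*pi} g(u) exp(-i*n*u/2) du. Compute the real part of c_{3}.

Since g is real-valued, Re(c_{3}) = (1/(4*pi)) ∫_{-2*pi}^{2*pi} g(u) cos(3*u/2) du = a_{3}/2.
Split the integral at the breakpoints.
Integrating by parts (boundary term plus one more integral), an antiderivative of (2*u + 4) cos(3*u/2) is 4*u*sin(3*u/2)/3 + 8*sin(3*u/2)/3 + 8*cos(3*u/2)/9; evaluating from -2*pi to 0: ∫_{-2*pi}^{0} (2*u + 4) cos(3*u/2) du = (8/9) - (-8/9) = 16/9.
Integrating by parts (boundary term plus one more integral), an antiderivative of (2 - u) cos(3*u/2) is -2*u*sin(3*u/2)/3 + 4*sin(3*u/2)/3 - 4*cos(3*u/2)/9; evaluating from 0 to 2*pi: ∫_{0}^{2*pi} (2 - u) cos(3*u/2) du = (4/9) - (-4/9) = 8/9.
So ∫_{-2*pi}^{2*pi} g(u) cos(3*u/2) du = 8/3.
Hence Re(c_{3}) = (1/(4*pi))·(8/3) = 2/(3*pi).

2/(3*pi)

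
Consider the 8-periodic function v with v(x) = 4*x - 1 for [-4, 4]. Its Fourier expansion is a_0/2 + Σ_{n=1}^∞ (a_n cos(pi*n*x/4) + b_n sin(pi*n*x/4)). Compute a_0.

-2

a_0 = 1/4 ∫_{-4}^{4} v(x) dx = 1/4 · (-8) = -2.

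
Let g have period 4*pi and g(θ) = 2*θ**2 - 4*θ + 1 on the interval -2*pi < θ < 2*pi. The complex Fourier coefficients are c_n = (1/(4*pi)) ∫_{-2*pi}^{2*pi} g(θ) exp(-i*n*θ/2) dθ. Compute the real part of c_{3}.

Since g is real-valued, Re(c_{3}) = (1/(4*pi)) ∫_{-2*pi}^{2*pi} g(θ) cos(3*θ/2) dθ = a_{3}/2.
Integrating by parts twice (tabular method), an antiderivative of (2*θ**2 - 4*θ + 1) cos(3*θ/2) is 4*θ**2*sin(3*θ/2)/3 - 8*θ*sin(3*θ/2)/3 + 16*θ*cos(3*θ/2)/9 - 14*sin(3*θ/2)/27 - 16*cos(3*θ/2)/9; evaluating from -2*pi to 2*pi: ∫_{-2*pi}^{2*pi} (2*θ**2 - 4*θ + 1) cos(3*θ/2) dθ = (16/9 - 32*pi/9) - (16/9 + 32*pi/9) = -64*pi/9.
Hence Re(c_{3}) = (1/(4*pi))·(-64*pi/9) = -16/9.

-16/9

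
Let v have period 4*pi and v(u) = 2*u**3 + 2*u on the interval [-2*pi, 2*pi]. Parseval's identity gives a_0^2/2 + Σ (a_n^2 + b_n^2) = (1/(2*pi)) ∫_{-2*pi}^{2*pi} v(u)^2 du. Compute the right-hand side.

(1/(2*pi)) ∫_{-2*pi}^{2*pi} v(u)^2 du = (1/(2*pi)) · (64*pi**3*(35 + 168*pi**2 + 240*pi**4)/105) = 32*pi**2*(35 + 168*pi**2 + 240*pi**4)/105.

32*pi**2*(35 + 168*pi**2 + 240*pi**4)/105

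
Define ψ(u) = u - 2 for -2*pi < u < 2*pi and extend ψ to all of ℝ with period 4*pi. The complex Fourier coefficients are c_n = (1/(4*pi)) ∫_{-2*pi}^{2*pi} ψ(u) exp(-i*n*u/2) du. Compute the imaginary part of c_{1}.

-2

Since ψ is real-valued, Im(c_{1}) = -(1/(4*pi)) ∫_{-2*pi}^{2*pi} ψ(u) sin(u/2) du = -b_{1}/2.
Integrating by parts (boundary term plus one more integral), an antiderivative of (u - 2) sin(u/2) is -2*u*cos(u/2) + 4*sin(u/2) + 4*cos(u/2); evaluating from -2*pi to 2*pi: ∫_{-2*pi}^{2*pi} (u - 2) sin(u/2) du = (-4 + 4*pi) - (-4*pi - 4) = 8*pi.
Hence Im(c_{1}) = (-1/(4*pi))·(8*pi) = -2.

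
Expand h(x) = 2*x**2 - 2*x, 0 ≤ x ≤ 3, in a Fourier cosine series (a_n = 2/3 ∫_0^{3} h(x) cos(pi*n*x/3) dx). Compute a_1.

-48/pi**2

a_1 = 2/3 ∫_0^{3} (2*x**2 - 2*x) cos(pi*x/3) dx.
Integrating by parts twice (tabular method), an antiderivative of (2*x**2 - 2*x) cos(pi*x/3) is 6*x**2*sin(pi*x/3)/pi - 6*x*sin(pi*x/3)/pi + 36*x*cos(pi*x/3)/pi**2 - 108*sin(pi*x/3)/pi**3 - 18*cos(pi*x/3)/pi**2; evaluating from 0 to 3: ∫_{0}^{3} (2*x**2 - 2*x) cos(pi*x/3) dx = (-90/pi**2) - (-18/pi**2) = -72/pi**2.
Hence a_1 = (2/3)·(-72/pi**2) = -48/pi**2.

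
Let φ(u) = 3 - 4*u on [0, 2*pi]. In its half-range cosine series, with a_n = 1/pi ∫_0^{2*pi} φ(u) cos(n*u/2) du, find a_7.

32/(49*pi)

a_7 = 1/pi ∫_0^{2*pi} (3 - 4*u) cos(7*u/2) du.
Integrating by parts (boundary term plus one more integral), an antiderivative of (3 - 4*u) cos(7*u/2) is -8*u*sin(7*u/2)/7 + 6*sin(7*u/2)/7 - 16*cos(7*u/2)/49; evaluating from 0 to 2*pi: ∫_{0}^{2*pi} (3 - 4*u) cos(7*u/2) du = (16/49) - (-16/49) = 32/49.
Hence a_7 = (1/pi)·(32/49) = 32/(49*pi).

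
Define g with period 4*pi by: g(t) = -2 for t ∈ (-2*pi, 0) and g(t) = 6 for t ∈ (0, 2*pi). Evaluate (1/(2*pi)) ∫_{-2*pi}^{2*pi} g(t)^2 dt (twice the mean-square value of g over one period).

(1/(2*pi)) ∫_{-2*pi}^{2*pi} g(t)^2 dt = (1/(2*pi)) · (80*pi) = 40.

40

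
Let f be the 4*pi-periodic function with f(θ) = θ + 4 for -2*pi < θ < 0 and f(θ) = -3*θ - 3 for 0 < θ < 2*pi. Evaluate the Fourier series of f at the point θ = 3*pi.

4 - pi

θ = 3*pi differs from θ = -pi by 1 full period(s), and the series is 4*pi-periodic.
f is continuous at θ = -pi with value 4 - pi, so the series converges to 4 - pi there.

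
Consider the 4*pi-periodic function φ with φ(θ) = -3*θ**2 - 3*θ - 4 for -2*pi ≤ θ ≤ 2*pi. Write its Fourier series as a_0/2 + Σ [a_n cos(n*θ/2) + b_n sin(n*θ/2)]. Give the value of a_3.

16/3

a_3 = (1/(2*pi)) ∫_{-2*pi}^{2*pi} φ(θ) cos(3*θ/2) dθ.
Integrating by parts twice (tabular method), an antiderivative of (-3*θ**2 - 3*θ - 4) cos(3*θ/2) is -2*θ**2*sin(3*θ/2) - 2*θ*sin(3*θ/2) - 8*θ*cos(3*θ/2)/3 - 8*sin(3*θ/2)/9 - 4*cos(3*θ/2)/3; evaluating from -2*pi to 2*pi: ∫_{-2*pi}^{2*pi} (-3*θ**2 - 3*θ - 4) cos(3*θ/2) dθ = (4/3 + 16*pi/3) - (4/3 - 16*pi/3) = 32*pi/3.
Hence a_3 = (1/(2*pi))·(32*pi/3) = 16/3.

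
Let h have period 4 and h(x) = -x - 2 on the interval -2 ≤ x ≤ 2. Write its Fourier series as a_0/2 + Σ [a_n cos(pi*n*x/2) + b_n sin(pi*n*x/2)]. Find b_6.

b_6 = 1/2 ∫_{-2}^{2} h(x) sin(3*pi*x) dx.
Integrating by parts (boundary term plus one more integral), an antiderivative of (-x - 2) sin(3*pi*x) is x*cos(3*pi*x)/(3*pi) - sin(3*pi*x)/(9*pi**2) + 2*cos(3*pi*x)/(3*pi); evaluating from -2 to 2: ∫_{-2}^{2} (-x - 2) sin(3*pi*x) dx = (4/(3*pi)) - (0) = 4/(3*pi).
Hence b_6 = (1/2)·(4/(3*pi)) = 2/(3*pi).

2/(3*pi)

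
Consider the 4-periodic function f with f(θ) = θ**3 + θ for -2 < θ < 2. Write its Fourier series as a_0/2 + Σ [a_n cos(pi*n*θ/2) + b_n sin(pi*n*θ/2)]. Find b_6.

b_6 = 1/2 ∫_{-2}^{2} f(θ) sin(3*pi*θ) dθ.
f is odd and sin(3*pi*θ) is odd, so the integrand is even and b_6 = ∫_0^{2} f(θ) sin(3*pi*θ) dθ.
Integrating by parts three times (tabular method), an antiderivative of (θ**3 + θ) sin(3*pi*θ) is -θ**3*cos(3*pi*θ)/(3*pi) + θ**2*sin(3*pi*θ)/(3*pi**2) - θ*cos(3*pi*θ)/(3*pi) + 2*θ*cos(3*pi*θ)/(9*pi**3) - 2*sin(3*pi*θ)/(27*pi**4) + sin(3*pi*θ)/(9*pi**2); evaluating from 0 to 2: ∫_{0}^{2} (θ**3 + θ) sin(3*pi*θ) dθ = (2*(2 - 15*pi**2)/(9*pi**3)) - (0) = 2*(2 - 15*pi**2)/(9*pi**3).
Hence b_6 = 2*(2 - 15*pi**2)/(9*pi**3).

2*(2 - 15*pi**2)/(9*pi**3)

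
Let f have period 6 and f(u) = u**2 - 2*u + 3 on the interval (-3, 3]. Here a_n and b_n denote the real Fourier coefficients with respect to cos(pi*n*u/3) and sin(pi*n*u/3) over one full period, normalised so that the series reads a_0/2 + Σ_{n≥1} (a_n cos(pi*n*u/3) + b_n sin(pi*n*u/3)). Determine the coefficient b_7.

b_7 = 1/3 ∫_{-3}^{3} f(u) sin(7*pi*u/3) du.
Integrating by parts twice (tabular method), an antiderivative of (u**2 - 2*u + 3) sin(7*pi*u/3) is -3*u**2*cos(7*pi*u/3)/(7*pi) + 18*u*sin(7*pi*u/3)/(49*pi**2) + 6*u*cos(7*pi*u/3)/(7*pi) - 18*sin(7*pi*u/3)/(49*pi**2) - 9*cos(7*pi*u/3)/(7*pi) + 54*cos(7*pi*u/3)/(343*pi**3); evaluating from -3 to 3: ∫_{-3}^{3} (u**2 - 2*u + 3) sin(7*pi*u/3) du = (18*(-3 + 49*pi**2)/(343*pi**3)) - (54*(-1 + 49*pi**2)/(343*pi**3)) = -36/(7*pi).
Hence b_7 = (1/3)·(-36/(7*pi)) = -12/(7*pi).

-12/(7*pi)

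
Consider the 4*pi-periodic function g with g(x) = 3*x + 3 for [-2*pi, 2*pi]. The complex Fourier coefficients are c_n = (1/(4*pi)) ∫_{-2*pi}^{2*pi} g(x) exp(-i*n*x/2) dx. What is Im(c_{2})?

3

Since g is real-valued, Im(c_{2}) = -(1/(4*pi)) ∫_{-2*pi}^{2*pi} g(x) sin(x) dx = -b_{2}/2.
Integrating by parts (boundary term plus one more integral), an antiderivative of (3*x + 3) sin(x) is -3*x*cos(x) + 3*sin(x) - 3*cos(x); evaluating from -2*pi to 2*pi: ∫_{-2*pi}^{2*pi} (3*x + 3) sin(x) dx = (-6*pi - 3) - (-3 + 6*pi) = -12*pi.
Hence Im(c_{2}) = (-1/(4*pi))·(-12*pi) = 3.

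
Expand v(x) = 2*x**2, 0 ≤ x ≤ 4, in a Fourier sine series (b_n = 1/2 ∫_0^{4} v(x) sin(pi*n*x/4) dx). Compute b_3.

b_3 = 1/2 ∫_0^{4} (2*x**2) sin(3*pi*x/4) dx.
Integrating by parts twice (tabular method), an antiderivative of (2*x**2) sin(3*pi*x/4) is -8*x**2*cos(3*pi*x/4)/(3*pi) + 64*x*sin(3*pi*x/4)/(9*pi**2) + 256*cos(3*pi*x/4)/(27*pi**3); evaluating from 0 to 4: ∫_{0}^{4} (2*x**2) sin(3*pi*x/4) dx = (128*(-2 + 9*pi**2)/(27*pi**3)) - (256/(27*pi**3)) = 128*(-4 + 9*pi**2)/(27*pi**3).
Hence b_3 = (1/2)·(128*(-4 + 9*pi**2)/(27*pi**3)) = 64*(-4 + 9*pi**2)/(27*pi**3).

64*(-4 + 9*pi**2)/(27*pi**3)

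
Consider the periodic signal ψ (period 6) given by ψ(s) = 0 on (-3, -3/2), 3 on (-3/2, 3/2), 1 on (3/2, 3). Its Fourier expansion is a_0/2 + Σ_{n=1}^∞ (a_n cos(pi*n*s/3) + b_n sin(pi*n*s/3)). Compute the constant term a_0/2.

7/4

a_0 = 1/3 ∫_{-3}^{3} ψ(s) ds = 1/3 · (21/2) = 7/2.
So the constant term a_0/2 = 7/4.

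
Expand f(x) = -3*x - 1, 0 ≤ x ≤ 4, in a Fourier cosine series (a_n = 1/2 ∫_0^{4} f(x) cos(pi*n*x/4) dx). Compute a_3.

16/(3*pi**2)

a_3 = 1/2 ∫_0^{4} (-3*x - 1) cos(3*pi*x/4) dx.
Integrating by parts (boundary term plus one more integral), an antiderivative of (-3*x - 1) cos(3*pi*x/4) is -4*x*sin(3*pi*x/4)/pi - 4*sin(3*pi*x/4)/(3*pi) - 16*cos(3*pi*x/4)/(3*pi**2); evaluating from 0 to 4: ∫_{0}^{4} (-3*x - 1) cos(3*pi*x/4) dx = (16/(3*pi**2)) - (-16/(3*pi**2)) = 32/(3*pi**2).
Hence a_3 = (1/2)·(32/(3*pi**2)) = 16/(3*pi**2).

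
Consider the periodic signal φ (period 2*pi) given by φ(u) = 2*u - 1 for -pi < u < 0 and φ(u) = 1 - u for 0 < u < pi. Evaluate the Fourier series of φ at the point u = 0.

At u = 0 the one-sided limits are φ(0^-) = -1 and φ(0^+) = 1.
By Dirichlet's theorem the series converges to their average, [(-1) + (1)]/2 = 0.

0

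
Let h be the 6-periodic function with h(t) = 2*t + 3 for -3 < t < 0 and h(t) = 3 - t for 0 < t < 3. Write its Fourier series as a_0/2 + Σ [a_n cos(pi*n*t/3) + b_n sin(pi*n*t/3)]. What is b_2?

b_2 = 1/3 ∫_{-3}^{3} h(t) sin(2*pi*t/3) dt.
Split the integral at the breakpoints.
Integrating by parts (boundary term plus one more integral), an antiderivative of (2*t + 3) sin(2*pi*t/3) is -3*t*cos(2*pi*t/3)/pi + 9*sin(2*pi*t/3)/(2*pi**2) - 9*cos(2*pi*t/3)/(2*pi); evaluating from -3 to 0: ∫_{-3}^{0} (2*t + 3) sin(2*pi*t/3) dt = (-9/(2*pi)) - (9/(2*pi)) = -9/pi.
Integrating by parts (boundary term plus one more integral), an antiderivative of (3 - t) sin(2*pi*t/3) is 3*t*cos(2*pi*t/3)/(2*pi) - 9*sin(2*pi*t/3)/(4*pi**2) - 9*cos(2*pi*t/3)/(2*pi); evaluating from 0 to 3: ∫_{0}^{3} (3 - t) sin(2*pi*t/3) dt = (0) - (-9/(2*pi)) = 9/(2*pi).
Summing the pieces and multiplying by (1/3) gives b_2 = -3/(2*pi).

-3/(2*pi)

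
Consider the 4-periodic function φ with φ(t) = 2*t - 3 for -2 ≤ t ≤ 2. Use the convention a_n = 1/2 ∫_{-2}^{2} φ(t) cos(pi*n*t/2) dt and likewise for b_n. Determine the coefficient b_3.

8/(3*pi)

b_3 = 1/2 ∫_{-2}^{2} φ(t) sin(3*pi*t/2) dt.
Integrating by parts (boundary term plus one more integral), an antiderivative of (2*t - 3) sin(3*pi*t/2) is -4*t*cos(3*pi*t/2)/(3*pi) + 8*sin(3*pi*t/2)/(9*pi**2) + 2*cos(3*pi*t/2)/pi; evaluating from -2 to 2: ∫_{-2}^{2} (2*t - 3) sin(3*pi*t/2) dt = (2/(3*pi)) - (-14/(3*pi)) = 16/(3*pi).
Hence b_3 = (1/2)·(16/(3*pi)) = 8/(3*pi).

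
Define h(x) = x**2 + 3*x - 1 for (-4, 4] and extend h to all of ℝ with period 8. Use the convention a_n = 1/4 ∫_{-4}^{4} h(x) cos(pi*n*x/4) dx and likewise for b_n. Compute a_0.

a_0 = 1/4 ∫_{-4}^{4} h(x) dx = 1/4 · (104/3) = 26/3.

26/3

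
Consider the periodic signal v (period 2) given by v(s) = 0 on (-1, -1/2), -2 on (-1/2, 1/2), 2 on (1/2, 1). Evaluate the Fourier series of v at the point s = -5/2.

-1

s = -5/2 differs from s = -1/2 by -1 full period(s), and the series is 2-periodic.
At s = -1/2 the one-sided limits are v(-1/2^-) = 0 and v(-1/2^+) = -2.
By Dirichlet's theorem the series converges to their average, [(0) + (-2)]/2 = -1.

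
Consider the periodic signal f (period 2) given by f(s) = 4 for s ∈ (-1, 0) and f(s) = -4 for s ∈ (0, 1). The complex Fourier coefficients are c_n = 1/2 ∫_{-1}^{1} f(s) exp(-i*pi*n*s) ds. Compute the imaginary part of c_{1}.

Since f is real-valued, Im(c_{1}) = -1/2 ∫_{-1}^{1} f(s) sin(pi*s) ds = -b_{1}/2.
f is odd and sin(pi*s) is odd, so the integrand is even: ∫_{-1}^{1} f(s) sin(pi*s) ds = 2∫_0^{1} f(s) sin(pi*s) ds.
Directly, an antiderivative of (-4) sin(pi*s) is 4*cos(pi*s)/pi; evaluating from 0 to 1: ∫_{0}^{1} (-4) sin(pi*s) ds = (-4/pi) - (4/pi) = -8/pi.
So ∫_{-1}^{1} f(s) sin(pi*s) ds = -16/pi.
Hence Im(c_{1}) = (-1/2)·(-16/pi) = 8/pi.

8/pi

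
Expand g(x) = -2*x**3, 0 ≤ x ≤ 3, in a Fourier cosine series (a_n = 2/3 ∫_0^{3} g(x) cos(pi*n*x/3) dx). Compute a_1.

a_1 = 2/3 ∫_0^{3} (-2*x**3) cos(pi*x/3) dx.
Integrating by parts three times (tabular method), an antiderivative of (-2*x**3) cos(pi*x/3) is -6*x**3*sin(pi*x/3)/pi - 54*x**2*cos(pi*x/3)/pi**2 + 324*x*sin(pi*x/3)/pi**3 + 972*cos(pi*x/3)/pi**4; evaluating from 0 to 3: ∫_{0}^{3} (-2*x**3) cos(pi*x/3) dx = (486*(-2 + pi**2)/pi**4) - (972/pi**4) = 486*(-4 + pi**2)/pi**4.
Hence a_1 = (2/3)·(486*(-4 + pi**2)/pi**4) = 324*(-4 + pi**2)/pi**4.

324*(-4 + pi**2)/pi**4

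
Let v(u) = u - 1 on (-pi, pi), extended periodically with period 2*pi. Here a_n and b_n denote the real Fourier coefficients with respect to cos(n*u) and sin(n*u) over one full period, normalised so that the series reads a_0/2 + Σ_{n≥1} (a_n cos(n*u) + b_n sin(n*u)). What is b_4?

-1/2

b_4 = 1/pi ∫_{-pi}^{pi} v(u) sin(4*u) du.
Integrating by parts (boundary term plus one more integral), an antiderivative of (u - 1) sin(4*u) is -u*cos(4*u)/4 + sin(4*u)/16 + cos(4*u)/4; evaluating from -pi to pi: ∫_{-pi}^{pi} (u - 1) sin(4*u) du = (1/4 - pi/4) - (1/4 + pi/4) = -pi/2.
Hence b_4 = (1/pi)·(-pi/2) = -1/2.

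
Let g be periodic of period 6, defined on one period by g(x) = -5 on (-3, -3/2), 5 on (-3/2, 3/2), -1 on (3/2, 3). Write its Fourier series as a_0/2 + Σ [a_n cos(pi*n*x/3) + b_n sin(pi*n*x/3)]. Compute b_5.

b_5 = 1/3 ∫_{-3}^{3} g(x) sin(5*pi*x/3) dx.
Split the integral at the breakpoints.
Directly, an antiderivative of (-5) sin(5*pi*x/3) is 3*cos(5*pi*x/3)/pi; evaluating from -3 to -3/2: ∫_{-3}^{-3/2} (-5) sin(5*pi*x/3) dx = (0) - (-3/pi) = 3/pi.
Directly, an antiderivative of (5) sin(5*pi*x/3) is -3*cos(5*pi*x/3)/pi; evaluating from -3/2 to 3/2: ∫_{-3/2}^{3/2} (5) sin(5*pi*x/3) dx = (0) - (0) = 0.
Directly, an antiderivative of (-1) sin(5*pi*x/3) is 3*cos(5*pi*x/3)/(5*pi); evaluating from 3/2 to 3: ∫_{3/2}^{3} (-1) sin(5*pi*x/3) dx = (-3/(5*pi)) - (0) = -3/(5*pi).
Summing the pieces and multiplying by (1/3) gives b_5 = 4/(5*pi).

4/(5*pi)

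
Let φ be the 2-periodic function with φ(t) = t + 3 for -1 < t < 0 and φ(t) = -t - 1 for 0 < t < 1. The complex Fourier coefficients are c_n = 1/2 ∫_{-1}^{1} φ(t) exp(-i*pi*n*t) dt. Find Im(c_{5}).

Since φ is real-valued, Im(c_{5}) = -1/2 ∫_{-1}^{1} φ(t) sin(5*pi*t) dt = -b_{5}/2.
Split the integral at the breakpoints.
Integrating by parts (boundary term plus one more integral), an antiderivative of (t + 3) sin(5*pi*t) is -t*cos(5*pi*t)/(5*pi) + sin(5*pi*t)/(25*pi**2) - 3*cos(5*pi*t)/(5*pi); evaluating from -1 to 0: ∫_{-1}^{0} (t + 3) sin(5*pi*t) dt = (-3/(5*pi)) - (2/(5*pi)) = -1/pi.
Integrating by parts (boundary term plus one more integral), an antiderivative of (-t - 1) sin(5*pi*t) is t*cos(5*pi*t)/(5*pi) - sin(5*pi*t)/(25*pi**2) + cos(5*pi*t)/(5*pi); evaluating from 0 to 1: ∫_{0}^{1} (-t - 1) sin(5*pi*t) dt = (-2/(5*pi)) - (1/(5*pi)) = -3/(5*pi).
So ∫_{-1}^{1} φ(t) sin(5*pi*t) dt = -8/(5*pi).
Hence Im(c_{5}) = (-1/2)·(-8/(5*pi)) = 4/(5*pi).

4/(5*pi)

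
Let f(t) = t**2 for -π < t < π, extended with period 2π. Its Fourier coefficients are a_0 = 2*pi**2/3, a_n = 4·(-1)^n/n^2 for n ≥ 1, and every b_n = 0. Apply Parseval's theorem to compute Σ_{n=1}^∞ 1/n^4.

Parseval: a_0^2/2 + Σ a_n^2 = (1/π) ∫_{-π}^{π} f(t)^2 dt = 2*pi**4/5.
Subtract a_0^2/2 = 2*pi**4/9: Σ a_n^2 = 8*pi**4/45.
Since a_n^2 = 16/n^4, Σ 1/n^4 = pi**4/90.

pi**4/90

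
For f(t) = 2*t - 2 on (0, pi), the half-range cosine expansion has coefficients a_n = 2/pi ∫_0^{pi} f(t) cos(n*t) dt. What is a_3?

a_3 = 2/pi ∫_0^{pi} (2*t - 2) cos(3*t) dt.
Integrating by parts (boundary term plus one more integral), an antiderivative of (2*t - 2) cos(3*t) is 2*t*sin(3*t)/3 - 2*sin(3*t)/3 + 2*cos(3*t)/9; evaluating from 0 to pi: ∫_{0}^{pi} (2*t - 2) cos(3*t) dt = (-2/9) - (2/9) = -4/9.
Hence a_3 = (2/pi)·(-4/9) = -8/(9*pi).

-8/(9*pi)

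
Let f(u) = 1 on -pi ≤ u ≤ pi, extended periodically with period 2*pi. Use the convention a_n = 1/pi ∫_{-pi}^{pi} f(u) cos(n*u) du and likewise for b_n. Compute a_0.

2

a_0 = 1/pi ∫_{-pi}^{pi} f(u) du = 1/pi · (2*pi) = 2.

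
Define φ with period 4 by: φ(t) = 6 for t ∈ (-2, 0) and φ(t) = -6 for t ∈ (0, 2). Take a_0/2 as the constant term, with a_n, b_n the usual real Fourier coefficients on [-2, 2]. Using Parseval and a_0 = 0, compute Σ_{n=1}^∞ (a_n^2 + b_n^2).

Parseval: a_0^2/2 + Σ_{n≥1} (a_n^2+b_n^2) = 1/2 ∫_{-2}^{2} φ(t)^2 dt = 72.
Subtract a_0^2/2 = 0: Σ (a_n^2+b_n^2) = 72.

72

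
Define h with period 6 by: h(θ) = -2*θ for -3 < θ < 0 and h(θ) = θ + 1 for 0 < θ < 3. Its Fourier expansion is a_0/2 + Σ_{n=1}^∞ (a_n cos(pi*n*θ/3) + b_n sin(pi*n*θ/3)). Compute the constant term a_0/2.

a_0 = 1/3 ∫_{-3}^{3} h(θ) dθ = 1/3 · (33/2) = 11/2.
So the constant term a_0/2 = 11/4.

11/4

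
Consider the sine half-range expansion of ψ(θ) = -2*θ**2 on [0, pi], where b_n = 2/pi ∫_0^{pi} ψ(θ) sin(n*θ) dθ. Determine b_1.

-4*pi + 16/pi

b_1 = 2/pi ∫_0^{pi} (-2*θ**2) sin(θ) dθ.
Integrating by parts twice (tabular method), an antiderivative of (-2*θ**2) sin(θ) is 2*θ**2*cos(θ) - 4*θ*sin(θ) - 4*cos(θ); evaluating from 0 to pi: ∫_{0}^{pi} (-2*θ**2) sin(θ) dθ = (4 - 2*pi**2) - (-4) = 8 - 2*pi**2.
Hence b_1 = (2/pi)·(8 - 2*pi**2) = -4*pi + 16/pi.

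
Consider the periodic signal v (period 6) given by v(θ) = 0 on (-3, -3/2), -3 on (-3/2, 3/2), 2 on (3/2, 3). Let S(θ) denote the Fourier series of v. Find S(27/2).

-1/2

θ = 27/2 differs from θ = 3/2 by 2 full period(s), and the series is 6-periodic.
At θ = 3/2 the one-sided limits are v(3/2^-) = -3 and v(3/2^+) = 2.
By Dirichlet's theorem the series converges to their average, [(-3) + (2)]/2 = -1/2.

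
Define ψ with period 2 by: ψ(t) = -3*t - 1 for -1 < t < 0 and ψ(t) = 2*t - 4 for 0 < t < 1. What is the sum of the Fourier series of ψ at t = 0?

At t = 0 the one-sided limits are ψ(0^-) = -1 and ψ(0^+) = -4.
By Dirichlet's theorem the series converges to their average, [(-1) + (-4)]/2 = -5/2.

-5/2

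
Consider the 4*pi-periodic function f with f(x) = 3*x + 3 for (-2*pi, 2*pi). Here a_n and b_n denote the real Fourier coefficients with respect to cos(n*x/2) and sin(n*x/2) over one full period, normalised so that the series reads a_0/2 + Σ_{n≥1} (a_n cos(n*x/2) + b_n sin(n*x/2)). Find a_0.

6

a_0 = (1/(2*pi)) ∫_{-2*pi}^{2*pi} f(x) dx = (1/(2*pi)) · (12*pi) = 6.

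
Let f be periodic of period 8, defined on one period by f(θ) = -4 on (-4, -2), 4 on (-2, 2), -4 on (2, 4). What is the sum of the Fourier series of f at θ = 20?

-4

θ = 20 differs from θ = 4 by 2 full period(s), and the series is 8-periodic.
f is continuous at θ = 4 with value -4, so the series converges to -4 there.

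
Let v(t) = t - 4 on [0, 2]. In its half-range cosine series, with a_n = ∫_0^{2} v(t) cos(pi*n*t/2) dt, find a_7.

a_7 = ∫_0^{2} (t - 4) cos(7*pi*t/2) dt.
Integrating by parts (boundary term plus one more integral), an antiderivative of (t - 4) cos(7*pi*t/2) is 2*t*sin(7*pi*t/2)/(7*pi) - 8*sin(7*pi*t/2)/(7*pi) + 4*cos(7*pi*t/2)/(49*pi**2); evaluating from 0 to 2: ∫_{0}^{2} (t - 4) cos(7*pi*t/2) dt = (-4/(49*pi**2)) - (4/(49*pi**2)) = -8/(49*pi**2).
Hence a_7 = -8/(49*pi**2).

-8/(49*pi**2)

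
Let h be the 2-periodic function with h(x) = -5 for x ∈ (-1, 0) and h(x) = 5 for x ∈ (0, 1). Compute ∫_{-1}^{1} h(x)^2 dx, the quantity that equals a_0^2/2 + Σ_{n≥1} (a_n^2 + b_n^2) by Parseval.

50

∫_{-1}^{1} h(x)^2 dx = 50.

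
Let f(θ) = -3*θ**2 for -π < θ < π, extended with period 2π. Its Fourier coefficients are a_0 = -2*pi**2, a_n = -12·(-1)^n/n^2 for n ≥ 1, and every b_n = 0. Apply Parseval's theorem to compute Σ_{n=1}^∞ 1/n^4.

pi**4/90

Parseval: a_0^2/2 + Σ a_n^2 = (1/π) ∫_{-π}^{π} f(θ)^2 dθ = 18*pi**4/5.
Subtract a_0^2/2 = 2*pi**4: Σ a_n^2 = 8*pi**4/5.
Since a_n^2 = 144/n^4, Σ 1/n^4 = pi**4/90.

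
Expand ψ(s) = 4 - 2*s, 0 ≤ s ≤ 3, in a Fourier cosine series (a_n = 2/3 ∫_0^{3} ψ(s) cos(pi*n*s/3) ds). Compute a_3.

a_3 = 2/3 ∫_0^{3} (4 - 2*s) cos(pi*s) ds.
Integrating by parts (boundary term plus one more integral), an antiderivative of (4 - 2*s) cos(pi*s) is -2*s*sin(pi*s)/pi + 4*sin(pi*s)/pi - 2*cos(pi*s)/pi**2; evaluating from 0 to 3: ∫_{0}^{3} (4 - 2*s) cos(pi*s) ds = (2/pi**2) - (-2/pi**2) = 4/pi**2.
Hence a_3 = (2/3)·(4/pi**2) = 8/(3*pi**2).

8/(3*pi**2)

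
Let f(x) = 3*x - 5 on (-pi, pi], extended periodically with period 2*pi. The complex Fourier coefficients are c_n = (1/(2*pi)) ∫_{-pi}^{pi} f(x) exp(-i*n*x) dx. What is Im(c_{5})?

Since f is real-valued, Im(c_{5}) = -(1/(2*pi)) ∫_{-pi}^{pi} f(x) sin(5*x) dx = -b_{5}/2.
Integrating by parts (boundary term plus one more integral), an antiderivative of (3*x - 5) sin(5*x) is -3*x*cos(5*x)/5 + 3*sin(5*x)/25 + cos(5*x); evaluating from -pi to pi: ∫_{-pi}^{pi} (3*x - 5) sin(5*x) dx = (-1 + 3*pi/5) - (-3*pi/5 - 1) = 6*pi/5.
Hence Im(c_{5}) = (-1/(2*pi))·(6*pi/5) = -3/5.

-3/5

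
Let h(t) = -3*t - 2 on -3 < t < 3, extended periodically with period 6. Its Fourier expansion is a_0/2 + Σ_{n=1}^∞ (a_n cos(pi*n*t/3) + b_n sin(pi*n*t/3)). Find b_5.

b_5 = 1/3 ∫_{-3}^{3} h(t) sin(5*pi*t/3) dt.
Integrating by parts (boundary term plus one more integral), an antiderivative of (-3*t - 2) sin(5*pi*t/3) is 9*t*cos(5*pi*t/3)/(5*pi) - 27*sin(5*pi*t/3)/(25*pi**2) + 6*cos(5*pi*t/3)/(5*pi); evaluating from -3 to 3: ∫_{-3}^{3} (-3*t - 2) sin(5*pi*t/3) dt = (-33/(5*pi)) - (21/(5*pi)) = -54/(5*pi).
Hence b_5 = (1/3)·(-54/(5*pi)) = -18/(5*pi).

-18/(5*pi)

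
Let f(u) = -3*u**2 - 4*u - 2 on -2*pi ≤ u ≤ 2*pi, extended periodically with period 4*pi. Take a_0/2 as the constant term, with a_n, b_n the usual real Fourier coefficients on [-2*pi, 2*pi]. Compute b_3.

-16/3

b_3 = (1/(2*pi)) ∫_{-2*pi}^{2*pi} f(u) sin(3*u/2) du.
Integrating by parts twice (tabular method), an antiderivative of (-3*u**2 - 4*u - 2) sin(3*u/2) is 2*u**2*cos(3*u/2) - 8*u*sin(3*u/2)/3 + 8*u*cos(3*u/2)/3 - 16*sin(3*u/2)/9 - 4*cos(3*u/2)/9; evaluating from -2*pi to 2*pi: ∫_{-2*pi}^{2*pi} (-3*u**2 - 4*u - 2) sin(3*u/2) du = (-8*pi**2 - 16*pi/3 + 4/9) - (-8*pi**2 + 4/9 + 16*pi/3) = -32*pi/3.
Hence b_3 = (1/(2*pi))·(-32*pi/3) = -16/3.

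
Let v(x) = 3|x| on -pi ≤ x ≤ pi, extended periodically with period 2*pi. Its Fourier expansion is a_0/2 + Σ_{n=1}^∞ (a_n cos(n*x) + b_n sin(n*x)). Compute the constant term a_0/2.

3*pi/2

a_0 = 1/pi ∫_{-pi}^{pi} v(x) dx = 1/pi · (3*pi**2) = 3*pi.
So the constant term a_0/2 = 3*pi/2.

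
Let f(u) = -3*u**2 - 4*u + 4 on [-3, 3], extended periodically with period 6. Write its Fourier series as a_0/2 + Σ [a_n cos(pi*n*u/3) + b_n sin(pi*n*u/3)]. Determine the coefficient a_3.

12/pi**2

a_3 = 1/3 ∫_{-3}^{3} f(u) cos(pi*u) du.
Integrating by parts twice (tabular method), an antiderivative of (-3*u**2 - 4*u + 4) cos(pi*u) is -3*u**2*sin(pi*u)/pi - 4*u*sin(pi*u)/pi - 6*u*cos(pi*u)/pi**2 + 6*sin(pi*u)/pi**3 + 4*sin(pi*u)/pi - 4*cos(pi*u)/pi**2; evaluating from -3 to 3: ∫_{-3}^{3} (-3*u**2 - 4*u + 4) cos(pi*u) du = (22/pi**2) - (-14/pi**2) = 36/pi**2.
Hence a_3 = (1/3)·(36/pi**2) = 12/pi**2.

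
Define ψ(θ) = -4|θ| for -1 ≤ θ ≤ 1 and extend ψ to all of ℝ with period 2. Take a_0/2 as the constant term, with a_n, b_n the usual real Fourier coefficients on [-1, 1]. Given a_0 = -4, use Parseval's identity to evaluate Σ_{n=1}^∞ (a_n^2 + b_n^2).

8/3

Parseval: a_0^2/2 + Σ_{n≥1} (a_n^2+b_n^2) = ∫_{-1}^{1} ψ(θ)^2 dθ = 32/3.
Subtract a_0^2/2 = 8: Σ (a_n^2+b_n^2) = 8/3.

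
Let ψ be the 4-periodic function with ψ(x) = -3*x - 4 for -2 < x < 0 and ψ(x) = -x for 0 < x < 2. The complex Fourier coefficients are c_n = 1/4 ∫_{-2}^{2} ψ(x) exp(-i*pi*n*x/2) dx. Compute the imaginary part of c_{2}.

Since ψ is real-valued, Im(c_{2}) = -1/4 ∫_{-2}^{2} ψ(x) sin(pi*x) dx = -b_{2}/2.
Split the integral at the breakpoints.
Integrating by parts (boundary term plus one more integral), an antiderivative of (-3*x - 4) sin(pi*x) is 3*x*cos(pi*x)/pi - 3*sin(pi*x)/pi**2 + 4*cos(pi*x)/pi; evaluating from -2 to 0: ∫_{-2}^{0} (-3*x - 4) sin(pi*x) dx = (4/pi) - (-2/pi) = 6/pi.
Integrating by parts (boundary term plus one more integral), an antiderivative of (-x) sin(pi*x) is x*cos(pi*x)/pi - sin(pi*x)/pi**2; evaluating from 0 to 2: ∫_{0}^{2} (-x) sin(pi*x) dx = (2/pi) - (0) = 2/pi.
So ∫_{-2}^{2} ψ(x) sin(pi*x) dx = 8/pi.
Hence Im(c_{2}) = (-1/4)·(8/pi) = -2/pi.

-2/pi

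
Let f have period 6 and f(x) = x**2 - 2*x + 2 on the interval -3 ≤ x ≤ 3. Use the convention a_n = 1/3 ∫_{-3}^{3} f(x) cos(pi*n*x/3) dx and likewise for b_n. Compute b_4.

b_4 = 1/3 ∫_{-3}^{3} f(x) sin(4*pi*x/3) dx.
Integrating by parts twice (tabular method), an antiderivative of (x**2 - 2*x + 2) sin(4*pi*x/3) is -3*x**2*cos(4*pi*x/3)/(4*pi) + 9*x*sin(4*pi*x/3)/(8*pi**2) + 3*x*cos(4*pi*x/3)/(2*pi) - 9*sin(4*pi*x/3)/(8*pi**2) - 3*cos(4*pi*x/3)/(2*pi) + 27*cos(4*pi*x/3)/(32*pi**3); evaluating from -3 to 3: ∫_{-3}^{3} (x**2 - 2*x + 2) sin(4*pi*x/3) dx = (3*(9 - 40*pi**2)/(32*pi**3)) - (3*(9 - 136*pi**2)/(32*pi**3)) = 9/pi.
Hence b_4 = (1/3)·(9/pi) = 3/pi.

3/pi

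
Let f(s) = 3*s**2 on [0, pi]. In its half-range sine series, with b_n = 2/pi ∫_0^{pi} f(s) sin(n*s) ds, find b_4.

-3*pi/2

b_4 = 2/pi ∫_0^{pi} (3*s**2) sin(4*s) ds.
Integrating by parts twice (tabular method), an antiderivative of (3*s**2) sin(4*s) is -3*s**2*cos(4*s)/4 + 3*s*sin(4*s)/8 + 3*cos(4*s)/32; evaluating from 0 to pi: ∫_{0}^{pi} (3*s**2) sin(4*s) ds = (3/32 - 3*pi**2/4) - (3/32) = -3*pi**2/4.
Hence b_4 = (2/pi)·(-3*pi**2/4) = -3*pi/2.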